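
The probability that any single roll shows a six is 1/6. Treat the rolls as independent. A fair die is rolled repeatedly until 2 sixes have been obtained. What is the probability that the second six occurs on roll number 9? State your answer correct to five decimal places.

Y = trial on which the second success occurs; negative binomial, r=2, p=0.166667.
P(Y=9) = C(8,1) · p^2 · (1−p)^7
= 8 · 0.027778 · 0.27908 = 0.0620181

0.06202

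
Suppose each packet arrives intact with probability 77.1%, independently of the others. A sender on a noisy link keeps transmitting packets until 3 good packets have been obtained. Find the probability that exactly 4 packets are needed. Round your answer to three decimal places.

0.315

Y = trial on which the third success occurs; negative binomial, r=3, p=0.771.
P(Y=4) = C(3,2) · p^3 · (1−p)^1
= 3 · 0.45831 · 0.229 = 0.31486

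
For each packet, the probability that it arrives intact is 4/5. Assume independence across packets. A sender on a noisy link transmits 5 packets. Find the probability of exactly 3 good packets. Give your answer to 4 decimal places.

X ~ Binomial(n=5, p=0.80).
P(X=3) = C(5,3) · p^3 · (1−p)^2
= 10 · 0.512 · 0.04 = 0.204800

0.2048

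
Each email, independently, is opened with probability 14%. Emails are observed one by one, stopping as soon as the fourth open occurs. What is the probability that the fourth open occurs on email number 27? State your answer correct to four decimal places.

0.0311

Y = trial on which the fourth success occurs; negative binomial, r=4, p=0.14.
P(Y=27) = C(26,3) · p^4 · (1−p)^23
= 2600 · 0.00038416 · 0.03115 = 0.031114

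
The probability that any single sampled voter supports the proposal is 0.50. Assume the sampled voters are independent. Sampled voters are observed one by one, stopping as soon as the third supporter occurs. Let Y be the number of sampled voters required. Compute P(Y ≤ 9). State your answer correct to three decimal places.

Finishing within 9 sampled voters ⇔ at least 3 successes in the first 9. With X ~ Binomial(9, 0.50), P(Y ≤ 9) = 1 − P(X ≤ 2).
  k=0: C(9,0)·0.50^0·0.50^9 = 0.00195
  k=1: C(9,1)·0.50^1·0.50^8 = 0.01758
  k=2: C(9,2)·0.50^2·0.50^7 = 0.07031
1 − 0.08984 = 0.91016

0.910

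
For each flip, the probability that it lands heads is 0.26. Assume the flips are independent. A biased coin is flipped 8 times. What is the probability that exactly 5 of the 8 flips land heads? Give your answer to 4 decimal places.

0.0270

X ~ Binomial(n=8, p=0.26).
P(X=5) = C(8,5) · p^5 · (1−p)^3
= 56 · 0.0011881 · 0.40522 = 0.026962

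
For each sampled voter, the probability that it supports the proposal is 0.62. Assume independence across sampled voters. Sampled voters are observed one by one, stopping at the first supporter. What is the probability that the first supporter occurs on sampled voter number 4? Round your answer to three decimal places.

0.034

Geometric (trials to first success), p = 0.62.
P(Y = 4) = (1−p)^3 · p = 0.054872 · 0.62 = 0.03402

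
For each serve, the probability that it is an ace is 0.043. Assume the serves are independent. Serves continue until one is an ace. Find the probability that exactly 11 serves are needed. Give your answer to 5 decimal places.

0.02771

Geometric (trials to first success), p = 0.043.
P(Y = 11) = (1−p)^10 · p = 0.64435 · 0.043 = 0.0277069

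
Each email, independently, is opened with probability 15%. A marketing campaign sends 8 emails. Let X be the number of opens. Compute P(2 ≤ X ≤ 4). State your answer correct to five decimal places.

0.33996

X ~ Binomial(8, 0.15); P(2 ≤ X ≤ 4) = Σ C(8,k) p^k (1−p)^(8−k) over k:
  k=2: C(8,2)·0.15^2·0.85^6 = 0.2376042
  k=3: C(8,3)·0.15^3·0.85^5 = 0.0838603
  k=4: C(8,4)·0.15^4·0.85^4 = 0.0184986
Total = 0.3399631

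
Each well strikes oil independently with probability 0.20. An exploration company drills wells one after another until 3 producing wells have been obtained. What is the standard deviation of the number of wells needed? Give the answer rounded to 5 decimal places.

7.74597

Y = total wells until the third success; negative binomial with r=3, p=0.20.
SD(Y) = √[r(1−p)/p²] = √(60.0000000) = 7.7459667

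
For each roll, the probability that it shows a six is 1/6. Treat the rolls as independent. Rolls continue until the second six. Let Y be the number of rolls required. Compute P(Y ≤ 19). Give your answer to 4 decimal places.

Finishing within 19 rolls ⇔ at least 2 successes in the first 19. With X ~ Binomial(19, 0.166667), P(Y ≤ 19) = 1 − P(X ≤ 1).
  k=0: C(19,0)·0.166667^0·0.833333^19 = 0.031301
  k=1: C(19,1)·0.166667^1·0.833333^18 = 0.118943
1 − 0.150244 = 0.849756

0.8498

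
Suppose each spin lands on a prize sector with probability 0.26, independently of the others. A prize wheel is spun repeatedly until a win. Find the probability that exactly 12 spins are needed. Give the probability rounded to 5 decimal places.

0.00947

Geometric (trials to first success), p = 0.26.
P(Y = 12) = (1−p)^11 · p = 0.036438 · 0.26 = 0.0094738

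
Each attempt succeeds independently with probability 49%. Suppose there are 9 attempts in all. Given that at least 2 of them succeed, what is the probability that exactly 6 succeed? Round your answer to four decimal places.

0.1578

X ~ Binomial(9, 0.49). Want P(X=6 | X≥2) = P(X=6) / P(X≥2).
P(X=6) = C(9,6)·0.49^6·0.51^3 = 0.154229
P(X≥2) = 1 − 0.002334 − 0.020184 = 0.977482
Ratio = 0.154229 / 0.977482 = 0.157782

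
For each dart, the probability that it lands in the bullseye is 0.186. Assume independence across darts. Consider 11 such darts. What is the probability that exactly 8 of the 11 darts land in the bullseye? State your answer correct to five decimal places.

X ~ Binomial(n=11, p=0.186).
P(X=8) = C(11,8) · p^8 · (1−p)^3
= 165 · 1.4325e-06 · 0.53935 = 0.0001275

0.00013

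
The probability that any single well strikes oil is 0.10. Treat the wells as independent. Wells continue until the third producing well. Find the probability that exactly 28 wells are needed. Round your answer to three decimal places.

Y = trial on which the third success occurs; negative binomial, r=3, p=0.10.
P(Y=28) = C(27,2) · p^3 · (1−p)^25
= 351 · 0.001 · 0.07179 = 0.02520

0.025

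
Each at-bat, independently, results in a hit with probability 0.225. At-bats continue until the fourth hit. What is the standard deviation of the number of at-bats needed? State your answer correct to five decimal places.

7.82525

Y = total at-bats until the fourth success; negative binomial with r=4, p=0.225.
SD(Y) = √[r(1−p)/p²] = √(61.2345679) = 7.8252519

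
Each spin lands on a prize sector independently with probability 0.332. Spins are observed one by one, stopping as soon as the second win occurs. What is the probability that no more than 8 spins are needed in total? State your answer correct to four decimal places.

0.8027

Finishing within 8 spins ⇔ at least 2 successes in the first 8. With X ~ Binomial(8, 0.332), P(Y ≤ 8) = 1 − P(X ≤ 1).
  k=0: C(8,0)·0.332^0·0.668^8 = 0.039647
  k=1: C(8,1)·0.332^1·0.668^7 = 0.157639
1 − 0.197286 = 0.802714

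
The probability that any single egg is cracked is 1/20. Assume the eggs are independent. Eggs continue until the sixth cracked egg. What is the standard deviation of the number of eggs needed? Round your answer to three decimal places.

Y = total eggs until the sixth success; negative binomial with r=6, p=0.05.
SD(Y) = √[r(1−p)/p²] = √(2280.00000) = 47.74935

47.749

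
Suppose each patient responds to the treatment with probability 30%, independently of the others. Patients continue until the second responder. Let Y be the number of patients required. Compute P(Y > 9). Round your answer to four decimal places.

0.1960

Needing more than 9 patients ⇔ fewer than 2 successes in the first 9. With X ~ Binomial(9, 0.30), P(Y > 9) = P(X ≤ 1).
  k=0: C(9,0)·0.30^0·0.70^9 = 0.040354
  k=1: C(9,1)·0.30^1·0.70^8 = 0.155650
P(X ≤ 1) = 0.196003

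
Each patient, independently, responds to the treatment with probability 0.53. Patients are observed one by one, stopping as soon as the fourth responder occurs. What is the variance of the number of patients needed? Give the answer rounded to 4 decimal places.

6.6928

Y = total patients until the fourth success; negative binomial with r=4, p=0.53.
Var(Y) = r(1−p)/p² = 4·0.47 / 0.53² = 6.692773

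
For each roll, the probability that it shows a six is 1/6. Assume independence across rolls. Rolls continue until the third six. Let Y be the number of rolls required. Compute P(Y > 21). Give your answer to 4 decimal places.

Needing more than 21 rolls ⇔ fewer than 3 successes in the first 21. With X ~ Binomial(21, 0.166667), P(Y > 21) = P(X ≤ 2).
  k=0: C(21,0)·0.166667^0·0.833333^21 = 0.021737
  k=1: C(21,1)·0.166667^1·0.833333^20 = 0.091294
  k=2: C(21,2)·0.166667^2·0.833333^19 = 0.182588
P(X ≤ 2) = 0.295619

0.2956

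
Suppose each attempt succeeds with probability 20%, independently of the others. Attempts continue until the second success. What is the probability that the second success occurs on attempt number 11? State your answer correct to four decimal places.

0.0537

Y = trial on which the second success occurs; negative binomial, r=2, p=0.20.
P(Y=11) = C(10,1) · p^2 · (1−p)^9
= 10 · 0.04 · 0.13422 = 0.053687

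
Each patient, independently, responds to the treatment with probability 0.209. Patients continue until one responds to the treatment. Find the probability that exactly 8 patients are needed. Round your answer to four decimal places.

Geometric (trials to first success), p = 0.209.
P(Y = 8) = (1−p)^7 · p = 0.19375 · 0.209 = 0.040493

0.0405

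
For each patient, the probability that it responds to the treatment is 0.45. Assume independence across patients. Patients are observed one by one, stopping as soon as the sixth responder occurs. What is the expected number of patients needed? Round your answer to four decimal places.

13.3333

Y = total patients until the sixth success; negative binomial with r=6, p=0.45.
E[Y] = r / p = 6 / 0.45 = 13.333333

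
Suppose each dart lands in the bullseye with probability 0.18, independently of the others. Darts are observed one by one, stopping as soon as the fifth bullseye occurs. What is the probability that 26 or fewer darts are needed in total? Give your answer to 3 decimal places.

Finishing within 26 darts ⇔ at least 5 successes in the first 26. With X ~ Binomial(26, 0.18), P(Y ≤ 26) = 1 − P(X ≤ 4).
  k=0: C(26,0)·0.18^0·0.82^26 = 0.00574
  k=1: C(26,1)·0.18^1·0.82^25 = 0.03278
  k=2: C(26,2)·0.18^2·0.82^24 = 0.08994
  k=3: C(26,3)·0.18^3·0.82^23 = 0.15795
  k=4: C(26,4)·0.18^4·0.82^22 = 0.19936
1 − 0.48577 = 0.51423

0.514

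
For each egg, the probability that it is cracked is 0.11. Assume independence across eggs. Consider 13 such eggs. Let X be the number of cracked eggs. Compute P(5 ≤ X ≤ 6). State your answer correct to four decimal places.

X ~ Binomial(13, 0.11); P(5 ≤ X ≤ 6) = Σ C(13,k) p^k (1−p)^(13−k) over k:
  k=5: C(13,5)·0.11^5·0.89^8 = 0.008159
  k=6: C(13,6)·0.11^6·0.89^7 = 0.001345
Total = 0.009504

0.0095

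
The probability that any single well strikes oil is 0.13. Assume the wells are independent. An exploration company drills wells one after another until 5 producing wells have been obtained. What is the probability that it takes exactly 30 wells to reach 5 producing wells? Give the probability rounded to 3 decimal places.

0.027

Y = trial on which the fifth success occurs; negative binomial, r=5, p=0.13.
P(Y=30) = C(29,4) · p^5 · (1−p)^25
= 23751 · 3.7129e-05 · 0.03076 = 0.02713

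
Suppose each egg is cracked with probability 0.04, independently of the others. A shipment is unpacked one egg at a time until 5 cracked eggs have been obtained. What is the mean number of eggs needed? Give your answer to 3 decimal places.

125.000

Y = total eggs until the fifth success; negative binomial with r=5, p=0.04.
E[Y] = r / p = 5 / 0.04 = 125.00000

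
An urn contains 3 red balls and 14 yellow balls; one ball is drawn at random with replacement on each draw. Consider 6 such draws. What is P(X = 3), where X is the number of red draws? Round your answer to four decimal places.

X ~ Binomial(n=6, p=0.176471).
P(X=3) = C(6,3) · p^3 · (1−p)^3
= 20 · 0.0054956 · 0.55852 = 0.061388

0.0614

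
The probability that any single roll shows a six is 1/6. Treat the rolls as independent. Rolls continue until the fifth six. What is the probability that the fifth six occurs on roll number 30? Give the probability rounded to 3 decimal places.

0.032

Y = trial on which the fifth success occurs; negative binomial, r=5, p=0.166667.
P(Y=30) = C(29,4) · p^5 · (1−p)^25
= 23751 · 0.0001286 · 0.010483 = 0.03202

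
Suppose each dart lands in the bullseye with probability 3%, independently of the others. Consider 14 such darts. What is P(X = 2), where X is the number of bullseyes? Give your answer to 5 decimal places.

0.05683

X ~ Binomial(n=14, p=0.03).
P(X=2) = C(14,2) · p^2 · (1−p)^12
= 91 · 0.0009 · 0.69384 = 0.0568257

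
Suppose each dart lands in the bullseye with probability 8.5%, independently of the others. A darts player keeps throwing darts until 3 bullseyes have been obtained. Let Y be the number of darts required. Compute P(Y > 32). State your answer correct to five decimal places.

0.48094

Needing more than 32 darts ⇔ fewer than 3 successes in the first 32. With X ~ Binomial(32, 0.085), P(Y > 32) = P(X ≤ 2).
  k=0: C(32,0)·0.085^0·0.915^32 = 0.0582740
  k=1: C(32,1)·0.085^1·0.915^31 = 0.1732299
  k=2: C(32,2)·0.085^2·0.915^30 = 0.2494321
P(X ≤ 2) = 0.4809360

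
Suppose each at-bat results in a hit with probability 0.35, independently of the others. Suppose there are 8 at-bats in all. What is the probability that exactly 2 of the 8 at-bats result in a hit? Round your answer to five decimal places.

0.25869

X ~ Binomial(n=8, p=0.35).
P(X=2) = C(8,2) · p^2 · (1−p)^6
= 28 · 0.1225 · 0.075419 = 0.2586868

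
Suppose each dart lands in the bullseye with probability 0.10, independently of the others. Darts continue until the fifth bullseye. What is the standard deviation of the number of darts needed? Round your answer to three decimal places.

21.213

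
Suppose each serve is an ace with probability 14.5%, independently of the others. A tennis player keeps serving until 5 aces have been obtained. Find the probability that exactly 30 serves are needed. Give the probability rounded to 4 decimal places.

Y = trial on which the fifth success occurs; negative binomial, r=5, p=0.145.
P(Y=30) = C(29,4) · p^5 · (1−p)^25
= 23751 · 6.4097e-05 · 0.019914 = 0.030316

0.0303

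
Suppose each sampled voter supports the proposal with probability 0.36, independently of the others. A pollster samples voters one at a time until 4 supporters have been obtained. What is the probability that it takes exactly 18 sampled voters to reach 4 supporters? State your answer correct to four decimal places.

0.0221

Y = trial on which the fourth success occurs; negative binomial, r=4, p=0.36.
P(Y=18) = C(17,3) · p^4 · (1−p)^14
= 680 · 0.016796 · 0.0019343 = 0.022092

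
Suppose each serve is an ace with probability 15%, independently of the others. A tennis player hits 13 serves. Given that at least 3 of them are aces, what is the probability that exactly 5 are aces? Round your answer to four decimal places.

X ~ Binomial(13, 0.15). Want P(X=5 | X≥3) = P(X=5) / P(X≥3).
P(X=5) = C(13,5)·0.15^5·0.85^8 = 0.026631
P(X≥3) = 1 − 0.120905 − 0.277371 − 0.293687 = 0.308036
Ratio = 0.026631 / 0.308036 = 0.086454

0.0865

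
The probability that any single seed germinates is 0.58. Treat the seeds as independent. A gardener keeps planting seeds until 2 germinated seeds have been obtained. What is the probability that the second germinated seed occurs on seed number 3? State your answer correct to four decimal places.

0.2826

Y = trial on which the second success occurs; negative binomial, r=2, p=0.58.
P(Y=3) = C(2,1) · p^2 · (1−p)^1
= 2 · 0.3364 · 0.42 = 0.282576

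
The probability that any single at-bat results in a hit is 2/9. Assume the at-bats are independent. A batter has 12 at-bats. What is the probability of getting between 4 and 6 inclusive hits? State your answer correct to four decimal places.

0.2602

X ~ Binomial(12, 0.222222); P(4 ≤ X ≤ 6) = Σ C(12,k) p^k (1−p)^(12−k) over k:
  k=4: C(12,4)·0.222222^4·0.777778^8 = 0.161659
  k=5: C(12,5)·0.222222^5·0.777778^7 = 0.073901
  k=6: C(12,6)·0.222222^6·0.777778^6 = 0.024634
Total = 0.260194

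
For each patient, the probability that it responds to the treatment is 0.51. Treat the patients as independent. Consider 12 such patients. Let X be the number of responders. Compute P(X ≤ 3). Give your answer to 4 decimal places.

X ~ Binomial(12, 0.51); P(X ≤ 3) = Σ C(12,k) p^k (1−p)^(12−k) over k:
  k=0: C(12,0)·0.51^0·0.49^12 = 0.000192
  k=1: C(12,1)·0.51^1·0.49^11 = 0.002393
  k=2: C(12,2)·0.51^2·0.49^10 = 0.013698
  k=3: C(12,3)·0.51^3·0.49^9 = 0.047522
Total = 0.063804

0.0638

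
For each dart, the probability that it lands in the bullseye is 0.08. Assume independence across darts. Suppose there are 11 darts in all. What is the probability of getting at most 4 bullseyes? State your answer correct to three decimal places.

X ~ Binomial(11, 0.08); P(X ≤ 4) = Σ C(11,k) p^k (1−p)^(11−k) over k:
  k=0: C(11,0)·0.08^0·0.92^11 = 0.39964
  k=1: C(11,1)·0.08^1·0.92^10 = 0.38226
  k=2: C(11,2)·0.08^2·0.92^9 = 0.16620
  k=3: C(11,3)·0.08^3·0.92^8 = 0.04336
  k=4: C(11,4)·0.08^4·0.92^7 = 0.00754
Total = 0.99900

0.999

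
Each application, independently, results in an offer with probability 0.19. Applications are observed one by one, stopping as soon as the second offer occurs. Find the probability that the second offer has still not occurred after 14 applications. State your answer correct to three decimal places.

0.224

Needing more than 14 applications ⇔ fewer than 2 successes in the first 14. With X ~ Binomial(14, 0.19), P(Y > 14) = P(X ≤ 1).
  k=0: C(14,0)·0.19^0·0.81^14 = 0.05233
  k=1: C(14,1)·0.19^1·0.81^13 = 0.17186
P(X ≤ 1) = 0.22420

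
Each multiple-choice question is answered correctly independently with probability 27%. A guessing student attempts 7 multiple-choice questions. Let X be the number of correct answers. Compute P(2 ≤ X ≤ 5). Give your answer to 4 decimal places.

0.6014

X ~ Binomial(7, 0.27); P(2 ≤ X ≤ 5) = Σ C(7,k) p^k (1−p)^(7−k) over k:
  k=2: C(7,2)·0.27^2·0.73^5 = 0.317367
  k=3: C(7,3)·0.27^3·0.73^4 = 0.195637
  k=4: C(7,4)·0.27^4·0.73^3 = 0.072359
  k=5: C(7,5)·0.27^5·0.73^2 = 0.016058
Total = 0.601420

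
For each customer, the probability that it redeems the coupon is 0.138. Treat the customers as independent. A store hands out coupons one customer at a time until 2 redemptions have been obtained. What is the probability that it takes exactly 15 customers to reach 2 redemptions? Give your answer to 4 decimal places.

Y = trial on which the second success occurs; negative binomial, r=2, p=0.138.
P(Y=15) = C(14,1) · p^2 · (1−p)^13
= 14 · 0.019044 · 0.14508 = 0.038679

0.0387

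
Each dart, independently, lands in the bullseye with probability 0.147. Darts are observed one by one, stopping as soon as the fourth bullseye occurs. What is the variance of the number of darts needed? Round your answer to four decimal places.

Y = total darts until the fourth success; negative binomial with r=4, p=0.147.
Var(Y) = r(1−p)/p² = 4·0.853 / 0.147² = 157.897172

157.8972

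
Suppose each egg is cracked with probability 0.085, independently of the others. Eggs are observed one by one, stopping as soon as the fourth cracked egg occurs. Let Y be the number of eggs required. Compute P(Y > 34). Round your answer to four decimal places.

Needing more than 34 eggs ⇔ fewer than 4 successes in the first 34. With X ~ Binomial(34, 0.085), P(Y > 34) = P(X ≤ 3).
  k=0: C(34,0)·0.085^0·0.915^34 = 0.048788
  k=1: C(34,1)·0.085^1·0.915^33 = 0.154097
  k=2: C(34,2)·0.085^2·0.915^32 = 0.236198
  k=3: C(34,3)·0.085^3·0.915^31 = 0.234047
P(X ≤ 3) = 0.673130

0.6731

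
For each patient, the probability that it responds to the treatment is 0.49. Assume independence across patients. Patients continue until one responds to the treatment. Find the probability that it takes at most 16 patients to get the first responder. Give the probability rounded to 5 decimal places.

Y = number of patients to the first success; geometric, p = 0.49.
P(Y ≤ 16) = 1 − (1−p)^16 = 1 − 0.0000209 = 0.9999791

0.99998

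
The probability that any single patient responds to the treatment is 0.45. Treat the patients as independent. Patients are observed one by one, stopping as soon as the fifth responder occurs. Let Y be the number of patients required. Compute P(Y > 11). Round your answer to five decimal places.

Needing more than 11 patients ⇔ fewer than 5 successes in the first 11. With X ~ Binomial(11, 0.45), P(Y > 11) = P(X ≤ 4).
  k=0: C(11,0)·0.45^0·0.55^11 = 0.0013931
  k=1: C(11,1)·0.45^1·0.55^10 = 0.0125381
  k=2: C(11,2)·0.45^2·0.55^9 = 0.0512923
  k=3: C(11,3)·0.45^3·0.55^8 = 0.1258992
  k=4: C(11,4)·0.45^4·0.55^7 = 0.2060169
P(X ≤ 4) = 0.3971396

0.39714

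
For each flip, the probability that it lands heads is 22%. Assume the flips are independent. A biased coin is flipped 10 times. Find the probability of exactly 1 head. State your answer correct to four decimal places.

0.2351

X ~ Binomial(n=10, p=0.22).
P(X=1) = C(10,1) · p^1 · (1−p)^9
= 10 · 0.22 · 0.10687 = 0.235112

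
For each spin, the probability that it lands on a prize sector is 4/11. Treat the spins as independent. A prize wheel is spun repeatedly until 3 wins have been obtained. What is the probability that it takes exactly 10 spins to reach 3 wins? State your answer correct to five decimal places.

0.07315

Y = trial on which the third success occurs; negative binomial, r=3, p=0.363636.
P(Y=10) = C(9,2) · p^3 · (1−p)^7
= 36 · 0.048084 · 0.042261 = 0.0731546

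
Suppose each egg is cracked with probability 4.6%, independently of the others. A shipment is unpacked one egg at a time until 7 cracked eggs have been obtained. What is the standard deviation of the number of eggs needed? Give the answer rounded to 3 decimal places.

Y = total eggs until the seventh success; negative binomial with r=7, p=0.046.
SD(Y) = √[r(1−p)/p²] = √(3155.95463) = 56.17788

56.178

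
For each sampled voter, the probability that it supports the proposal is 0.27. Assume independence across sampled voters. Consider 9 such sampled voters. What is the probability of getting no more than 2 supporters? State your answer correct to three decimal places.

0.545

X ~ Binomial(9, 0.27); P(X ≤ 2) = Σ C(9,k) p^k (1−p)^(9−k) over k:
  k=0: C(9,0)·0.27^0·0.73^9 = 0.05887
  k=1: C(9,1)·0.27^1·0.73^8 = 0.19597
  k=2: C(9,2)·0.27^2·0.73^7 = 0.28993
Total = 0.54477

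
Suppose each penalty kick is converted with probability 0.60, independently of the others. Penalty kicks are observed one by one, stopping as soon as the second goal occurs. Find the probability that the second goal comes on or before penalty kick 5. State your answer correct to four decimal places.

0.9130

Finishing within 5 penalty kicks ⇔ at least 2 successes in the first 5. With X ~ Binomial(5, 0.60), P(Y ≤ 5) = 1 − P(X ≤ 1).
  k=0: C(5,0)·0.60^0·0.40^5 = 0.010240
  k=1: C(5,1)·0.60^1·0.40^4 = 0.076800
1 − 0.087040 = 0.912960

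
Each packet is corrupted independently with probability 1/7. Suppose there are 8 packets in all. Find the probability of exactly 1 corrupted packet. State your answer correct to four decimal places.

X ~ Binomial(n=8, p=0.142857).
P(X=1) = C(8,1) · p^1 · (1−p)^7
= 8 · 0.14286 · 0.33992 = 0.388476

0.3885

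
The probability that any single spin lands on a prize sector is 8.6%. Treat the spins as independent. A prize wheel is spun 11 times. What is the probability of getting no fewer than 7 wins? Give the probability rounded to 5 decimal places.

X ~ Binomial(11, 0.086); P(X ≥ 7) = Σ C(11,k) p^k (1−p)^(11−k) over k:
  k=7: C(11,7)·0.086^7·0.914^4 = 0.0000080
  k=8: C(11,8)·0.086^8·0.914^3 = 0.0000004
  k=9: C(11,9)·0.086^9·0.914^2 = 0.0000000
  k=10: C(11,10)·0.086^10·0.914^1 = 0.0000000
  k=11: C(11,11)·0.086^11·0.914^0 = 0.0000000
Total = 0.0000084

0.00001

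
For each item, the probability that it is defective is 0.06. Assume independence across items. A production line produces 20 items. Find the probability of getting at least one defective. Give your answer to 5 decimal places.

0.70989

P(at least one) = 1 − P(none) = 1 − (1 − 0.06)^20
= 1 − 0.2901062 = 0.7098938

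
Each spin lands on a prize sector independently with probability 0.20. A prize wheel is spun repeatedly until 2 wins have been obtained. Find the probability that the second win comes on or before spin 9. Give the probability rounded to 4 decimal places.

Finishing within 9 spins ⇔ at least 2 successes in the first 9. With X ~ Binomial(9, 0.20), P(Y ≤ 9) = 1 − P(X ≤ 1).
  k=0: C(9,0)·0.20^0·0.80^9 = 0.134218
  k=1: C(9,1)·0.20^1·0.80^8 = 0.301990
1 − 0.436208 = 0.563792

0.5638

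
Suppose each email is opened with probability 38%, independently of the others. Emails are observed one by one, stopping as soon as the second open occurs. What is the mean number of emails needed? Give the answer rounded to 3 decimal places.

Y = total emails until the second success; negative binomial with r=2, p=0.38.
E[Y] = r / p = 2 / 0.38 = 5.26316

5.263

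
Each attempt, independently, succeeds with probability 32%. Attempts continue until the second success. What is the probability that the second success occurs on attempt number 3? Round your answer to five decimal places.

0.13926

Y = trial on which the second success occurs; negative binomial, r=2, p=0.32.
P(Y=3) = C(2,1) · p^2 · (1−p)^1
= 2 · 0.1024 · 0.68 = 0.1392640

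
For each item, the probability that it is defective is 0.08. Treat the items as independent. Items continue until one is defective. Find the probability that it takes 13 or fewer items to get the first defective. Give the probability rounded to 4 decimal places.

Y = number of items to the first success; geometric, p = 0.08.
P(Y ≤ 13) = 1 − (1−p)^13 = 1 − 0.338253 = 0.661747

0.6617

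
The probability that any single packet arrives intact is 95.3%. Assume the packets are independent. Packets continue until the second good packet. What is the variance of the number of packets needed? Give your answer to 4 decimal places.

0.1035

Y = total packets until the second success; negative binomial with r=2, p=0.953.
Var(Y) = r(1−p)/p² = 2·0.047 / 0.953² = 0.103500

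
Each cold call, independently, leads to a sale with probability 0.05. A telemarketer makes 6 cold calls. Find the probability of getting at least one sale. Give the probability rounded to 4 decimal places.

P(at least one) = 1 − P(none) = 1 − (1 − 0.05)^6
= 1 − 0.735092 = 0.264908

0.2649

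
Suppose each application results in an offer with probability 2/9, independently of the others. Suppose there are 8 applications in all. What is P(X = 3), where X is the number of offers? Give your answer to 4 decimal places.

0.1749

X ~ Binomial(n=8, p=0.222222).
P(X=3) = C(8,3) · p^3 · (1−p)^5
= 56 · 0.010974 · 0.28463 = 0.174915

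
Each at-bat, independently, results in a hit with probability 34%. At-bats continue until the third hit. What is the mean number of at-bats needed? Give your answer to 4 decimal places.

Y = total at-bats until the third success; negative binomial with r=3, p=0.34.
E[Y] = r / p = 3 / 0.34 = 8.823529

8.8235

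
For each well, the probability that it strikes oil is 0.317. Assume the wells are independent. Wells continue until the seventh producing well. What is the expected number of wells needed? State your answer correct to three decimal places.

22.082

Y = total wells until the seventh success; negative binomial with r=7, p=0.317.
E[Y] = r / p = 7 / 0.317 = 22.08202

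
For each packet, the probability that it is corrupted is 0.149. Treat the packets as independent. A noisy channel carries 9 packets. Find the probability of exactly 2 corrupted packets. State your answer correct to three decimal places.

X ~ Binomial(n=9, p=0.149).
P(X=2) = C(9,2) · p^2 · (1−p)^7
= 36 · 0.022201 · 0.32323 = 0.25833

0.258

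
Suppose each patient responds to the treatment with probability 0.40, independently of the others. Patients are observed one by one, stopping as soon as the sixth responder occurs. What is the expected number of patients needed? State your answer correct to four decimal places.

15.0000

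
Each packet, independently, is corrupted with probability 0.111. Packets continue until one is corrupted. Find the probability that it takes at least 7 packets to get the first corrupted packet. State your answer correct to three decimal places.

0.494

Y = number of packets to the first success; geometric, p = 0.111.
P(Y > 6) = P(first 6 all fail) = (1−p)^6 = 0.49364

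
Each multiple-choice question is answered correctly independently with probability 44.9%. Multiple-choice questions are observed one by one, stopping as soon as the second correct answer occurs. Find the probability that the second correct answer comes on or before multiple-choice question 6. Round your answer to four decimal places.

0.8352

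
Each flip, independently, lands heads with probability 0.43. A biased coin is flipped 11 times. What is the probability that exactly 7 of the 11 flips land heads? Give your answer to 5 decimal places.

X ~ Binomial(n=11, p=0.43).
P(X=7) = C(11,7) · p^7 · (1−p)^4
= 330 · 0.0027182 · 0.10556 = 0.0946875

0.09469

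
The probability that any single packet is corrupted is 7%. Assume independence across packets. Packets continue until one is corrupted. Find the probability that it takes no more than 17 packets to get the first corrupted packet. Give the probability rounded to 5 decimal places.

0.70879

Y = number of packets to the first success; geometric, p = 0.07.
P(Y ≤ 17) = 1 − (1−p)^17 = 1 − 0.2912126 = 0.7087874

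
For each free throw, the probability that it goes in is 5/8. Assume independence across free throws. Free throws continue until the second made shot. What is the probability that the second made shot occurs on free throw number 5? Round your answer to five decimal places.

0.08240

Y = trial on which the second success occurs; negative binomial, r=2, p=0.625.
P(Y=5) = C(4,1) · p^2 · (1−p)^3
= 4 · 0.39062 · 0.052734 = 0.0823975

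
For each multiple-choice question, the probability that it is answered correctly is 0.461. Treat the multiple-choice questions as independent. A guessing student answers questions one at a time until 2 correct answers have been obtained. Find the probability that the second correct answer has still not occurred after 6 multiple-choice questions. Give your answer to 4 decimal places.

Needing more than 6 multiple-choice questions ⇔ fewer than 2 successes in the first 6. With X ~ Binomial(6, 0.461), P(Y > 6) = P(X ≤ 1).
  k=0: C(6,0)·0.461^0·0.539^6 = 0.024521
  k=1: C(6,1)·0.461^1·0.539^5 = 0.125833
P(X ≤ 1) = 0.150354

0.1504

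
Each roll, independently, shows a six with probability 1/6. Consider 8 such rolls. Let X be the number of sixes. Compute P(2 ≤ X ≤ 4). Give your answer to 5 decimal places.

0.39071

X ~ Binomial(8, 0.166667); P(2 ≤ X ≤ 4) = Σ C(8,k) p^k (1−p)^(8−k) over k:
  k=2: C(8,2)·0.166667^2·0.833333^6 = 0.2604762
  k=3: C(8,3)·0.166667^3·0.833333^5 = 0.1041905
  k=4: C(8,4)·0.166667^4·0.833333^4 = 0.0260476
Total = 0.3907143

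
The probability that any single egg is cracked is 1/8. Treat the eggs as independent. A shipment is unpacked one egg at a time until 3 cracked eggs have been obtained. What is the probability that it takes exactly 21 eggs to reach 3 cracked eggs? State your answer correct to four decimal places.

Y = trial on which the third success occurs; negative binomial, r=3, p=0.125.
P(Y=21) = C(20,2) · p^3 · (1−p)^18
= 190 · 0.0019531 · 0.090395 = 0.033545

0.0335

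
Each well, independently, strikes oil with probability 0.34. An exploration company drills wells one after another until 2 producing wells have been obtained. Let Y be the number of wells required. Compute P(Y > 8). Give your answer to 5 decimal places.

Needing more than 8 wells ⇔ fewer than 2 successes in the first 8. With X ~ Binomial(8, 0.34), P(Y > 8) = P(X ≤ 1).
  k=0: C(8,0)·0.34^0·0.66^8 = 0.0360041
  k=1: C(8,1)·0.34^1·0.66^7 = 0.1483804
P(X ≤ 1) = 0.1843844

0.18438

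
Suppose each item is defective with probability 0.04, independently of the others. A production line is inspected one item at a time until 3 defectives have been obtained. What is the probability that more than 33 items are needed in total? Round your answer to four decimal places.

0.8558

Needing more than 33 items ⇔ fewer than 3 successes in the first 33. With X ~ Binomial(33, 0.04), P(Y > 33) = P(X ≤ 2).
  k=0: C(33,0)·0.04^0·0.96^33 = 0.259986
  k=1: C(33,1)·0.04^1·0.96^32 = 0.357481
  k=2: C(33,2)·0.04^2·0.96^31 = 0.238321
P(X ≤ 2) = 0.855789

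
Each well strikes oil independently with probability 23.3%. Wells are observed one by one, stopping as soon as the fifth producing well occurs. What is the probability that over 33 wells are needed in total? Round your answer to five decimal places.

Needing more than 33 wells ⇔ fewer than 5 successes in the first 33. With X ~ Binomial(33, 0.233), P(Y > 33) = P(X ≤ 4).
  k=0: C(33,0)·0.233^0·0.767^33 = 0.0001579
  k=1: C(33,1)·0.233^1·0.767^32 = 0.0015824
  k=2: C(33,2)·0.233^2·0.767^31 = 0.0076913
  k=3: C(33,3)·0.233^3·0.767^30 = 0.0241437
  k=4: C(33,4)·0.233^4·0.767^29 = 0.0550079
P(X ≤ 4) = 0.0885831

0.08858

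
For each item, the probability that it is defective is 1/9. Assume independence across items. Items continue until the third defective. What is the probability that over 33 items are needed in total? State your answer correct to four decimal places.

Needing more than 33 items ⇔ fewer than 3 successes in the first 33. With X ~ Binomial(33, 0.111111), P(Y > 33) = P(X ≤ 2).
  k=0: C(33,0)·0.111111^0·0.888889^33 = 0.020510
  k=1: C(33,1)·0.111111^1·0.888889^32 = 0.084604
  k=2: C(33,2)·0.111111^2·0.888889^31 = 0.169208
P(X ≤ 2) = 0.274322

0.2743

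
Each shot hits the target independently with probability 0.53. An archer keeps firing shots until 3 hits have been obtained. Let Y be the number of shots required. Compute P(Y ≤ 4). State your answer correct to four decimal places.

Finishing within 4 shots ⇔ at least 3 successes in the first 4. With X ~ Binomial(4, 0.53), P(Y ≤ 4) = 1 − P(X ≤ 2).
  k=0: C(4,0)·0.53^0·0.47^4 = 0.048797
  k=1: C(4,1)·0.53^1·0.47^3 = 0.220105
  k=2: C(4,2)·0.53^2·0.47^2 = 0.372305
1 − 0.641206 = 0.358794

0.3588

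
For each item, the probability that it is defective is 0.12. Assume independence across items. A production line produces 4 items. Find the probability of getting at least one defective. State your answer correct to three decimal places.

P(at least one) = 1 − P(none) = 1 − (1 − 0.12)^4
= 1 − 0.59970 = 0.40030

0.400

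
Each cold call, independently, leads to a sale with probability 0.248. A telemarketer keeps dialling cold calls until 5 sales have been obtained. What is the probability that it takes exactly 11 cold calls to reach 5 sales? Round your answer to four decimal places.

Y = trial on which the fifth success occurs; negative binomial, r=5, p=0.248.
P(Y=11) = C(10,4) · p^5 · (1−p)^6
= 210 · 0.00093812 · 0.18085 = 0.035627

0.0356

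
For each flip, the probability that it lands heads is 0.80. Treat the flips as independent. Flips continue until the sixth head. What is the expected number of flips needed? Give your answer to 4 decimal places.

7.5000

Y = total flips until the sixth success; negative binomial with r=6, p=0.80.
E[Y] = r / p = 6 / 0.80 = 7.500000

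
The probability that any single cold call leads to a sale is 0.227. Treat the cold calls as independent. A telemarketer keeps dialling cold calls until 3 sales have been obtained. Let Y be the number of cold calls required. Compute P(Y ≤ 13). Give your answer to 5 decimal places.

Finishing within 13 cold calls ⇔ at least 3 successes in the first 13. With X ~ Binomial(13, 0.227), P(Y ≤ 13) = 1 − P(X ≤ 2).
  k=0: C(13,0)·0.227^0·0.773^13 = 0.0351830
  k=1: C(13,1)·0.227^1·0.773^12 = 0.1343146
  k=2: C(13,2)·0.227^2·0.773^11 = 0.2366578
1 − 0.4061554 = 0.5938446

0.59384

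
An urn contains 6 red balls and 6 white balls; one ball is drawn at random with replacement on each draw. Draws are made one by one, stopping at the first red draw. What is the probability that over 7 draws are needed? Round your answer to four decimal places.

Y = number of draws to the first success; geometric, p = 0.50.
P(Y > 7) = P(first 7 all fail) = (1−p)^7 = 0.007812

0.0078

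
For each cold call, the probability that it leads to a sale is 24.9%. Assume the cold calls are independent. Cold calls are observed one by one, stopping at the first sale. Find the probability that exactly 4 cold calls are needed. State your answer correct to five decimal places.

Geometric (trials to first success), p = 0.249.
P(Y = 4) = (1−p)^3 · p = 0.42356 · 0.249 = 0.1054676

0.10547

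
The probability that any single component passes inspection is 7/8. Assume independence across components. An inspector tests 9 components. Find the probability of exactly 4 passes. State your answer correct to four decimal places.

0.0023

X ~ Binomial(n=9, p=0.875).
P(X=4) = C(9,4) · p^4 · (1−p)^5
= 126 · 0.58618 · 3.0518e-05 = 0.002254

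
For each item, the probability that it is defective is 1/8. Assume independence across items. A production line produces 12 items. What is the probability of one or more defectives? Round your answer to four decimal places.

0.7986

P(at least one) = 1 − P(none) = 1 − (1 − 0.125)^12
= 1 − 0.201417 = 0.798583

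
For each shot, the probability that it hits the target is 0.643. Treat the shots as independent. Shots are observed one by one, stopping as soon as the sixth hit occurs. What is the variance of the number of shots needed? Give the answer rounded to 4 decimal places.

Y = total shots until the sixth success; negative binomial with r=6, p=0.643.
Var(Y) = r(1−p)/p² = 6·0.357 / 0.643² = 5.180808

5.1808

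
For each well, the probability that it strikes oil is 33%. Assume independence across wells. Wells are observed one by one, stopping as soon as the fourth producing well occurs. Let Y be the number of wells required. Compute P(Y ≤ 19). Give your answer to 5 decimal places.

0.91687

Finishing within 19 wells ⇔ at least 4 successes in the first 19. With X ~ Binomial(19, 0.33), P(Y ≤ 19) = 1 − P(X ≤ 3).
  k=0: C(19,0)·0.33^0·0.67^19 = 0.0004959
  k=1: C(19,1)·0.33^1·0.67^18 = 0.0046410
  k=2: C(19,2)·0.33^2·0.67^17 = 0.0205729
  k=3: C(19,3)·0.33^3·0.67^16 = 0.0574199
1 − 0.0831298 = 0.9168702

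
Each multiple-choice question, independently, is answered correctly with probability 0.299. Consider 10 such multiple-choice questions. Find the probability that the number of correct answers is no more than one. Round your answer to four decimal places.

0.1509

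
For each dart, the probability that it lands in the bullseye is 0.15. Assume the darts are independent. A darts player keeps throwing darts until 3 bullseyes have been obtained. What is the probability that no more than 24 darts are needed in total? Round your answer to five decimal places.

Finishing within 24 darts ⇔ at least 3 successes in the first 24. With X ~ Binomial(24, 0.15), P(Y ≤ 24) = 1 − P(X ≤ 2).
  k=0: C(24,0)·0.15^0·0.85^24 = 0.0202327
  k=1: C(24,1)·0.15^1·0.85^23 = 0.0856915
  k=2: C(24,2)·0.15^2·0.85^22 = 0.1739034
1 − 0.2798276 = 0.7201724

0.72017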